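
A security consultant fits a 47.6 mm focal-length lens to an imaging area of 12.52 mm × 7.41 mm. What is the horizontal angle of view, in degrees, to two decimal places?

14.98°

Angle of view α = 2·arctan(w/2f) with w = 12.52 mm and f = 47.6 mm.
w/2f = 0.13151; arctan(0.13151) ≈ 7.4921°, so α ≈ 14.9842°.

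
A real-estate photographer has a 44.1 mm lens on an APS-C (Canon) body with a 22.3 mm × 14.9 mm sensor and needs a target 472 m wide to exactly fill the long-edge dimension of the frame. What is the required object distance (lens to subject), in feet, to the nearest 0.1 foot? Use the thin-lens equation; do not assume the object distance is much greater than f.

3062.5 ft

W: 472 m = 472000 mm.
Magnification m = w/W = dᵢ/dₒ; combined with 1/f = 1/dₒ + 1/dᵢ this gives dₒ = f·(1 + W/w).
dₒ = 44.1 mm × (1 + 472000/22.3) = 44.1 × 21166.9193 ≈ 933461.140 mm = 933461.140/304.8 ft = 3062.54 ft.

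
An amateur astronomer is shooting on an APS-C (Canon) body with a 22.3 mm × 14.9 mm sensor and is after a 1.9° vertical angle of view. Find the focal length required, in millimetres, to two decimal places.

From α = 2·arctan(h/2f) we get f = h / (2·tan(α/2)).
With h = 14.9 mm and α/2 = 0.95°, tan(α/2) ≈ 0.01658, so f ≈ 14.9 / 0.03316 ≈ 449.2784 mm.

449.28 mm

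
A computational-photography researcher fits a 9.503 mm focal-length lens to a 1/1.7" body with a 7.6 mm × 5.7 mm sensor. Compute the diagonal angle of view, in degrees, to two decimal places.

Sensor diagonal = √(7.6² + 5.7²) = √90.2500 ≈ 9.5000 mm.
Angle of view α = 2·arctan(d/2f) with d = 9.5000 mm and f = 9.503 mm.
d/2f = 0.49984; arctan(0.49984) ≈ 26.5578°, so α ≈ 53.1156°.

53.12°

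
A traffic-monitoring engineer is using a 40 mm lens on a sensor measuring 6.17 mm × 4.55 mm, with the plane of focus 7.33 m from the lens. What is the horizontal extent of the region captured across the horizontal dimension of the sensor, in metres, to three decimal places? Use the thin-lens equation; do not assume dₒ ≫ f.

1.124 m

dₒ: 7.33 m = 7330 mm.
Similar triangles through the lens centre give W/dₒ = w/dᵢ; with 1/f = 1/dₒ + 1/dᵢ this gives W = w·(dₒ − f)/f.
W = 6.17 mm × (7330 − 40) / 40 = 6.17 × 182.2500 ≈ 1124.483 mm = 1.12448 m.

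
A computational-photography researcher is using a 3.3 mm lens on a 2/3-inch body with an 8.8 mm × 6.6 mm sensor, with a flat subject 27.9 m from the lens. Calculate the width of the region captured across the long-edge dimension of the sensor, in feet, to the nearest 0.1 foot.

dₒ: 27.9 m = 27900 mm.
Similar triangles through the lens centre give W/dₒ = w/dᵢ; with 1/f = 1/dₒ + 1/dᵢ this gives W = w·(dₒ − f)/f.
W = 8.8 mm × (27900 − 3.3) / 3.3 = 8.8 × 8453.5455 ≈ 74391.200 mm = 74391.200/304.8 ft = 244.066 ft.

244.1 ft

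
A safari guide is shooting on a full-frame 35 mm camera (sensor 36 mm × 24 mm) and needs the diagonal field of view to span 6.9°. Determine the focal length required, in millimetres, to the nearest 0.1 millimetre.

358.8 mm

Sensor diagonal = √(36² + 24²) = √1872.0000 ≈ 43.2666 mm.
From α = 2·arctan(d/2f) we get f = d / (2·tan(α/2)).
With d = 43.2666 mm and α/2 = 3.45°, tan(α/2) ≈ 0.06029, so f ≈ 43.2666 / 0.12057 ≈ 358.8402 mm.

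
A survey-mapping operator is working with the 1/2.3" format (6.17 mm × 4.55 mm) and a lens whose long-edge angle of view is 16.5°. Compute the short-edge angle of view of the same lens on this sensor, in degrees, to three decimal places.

12.206°

From the long-edge AOV: f = 6.17 / (2·tan(8.25°)) = 6.17 / 0.28999 ≈ 21.2769 mm.
Short-edge AOV = 2·arctan(4.55 / (2 × 21.2769)) = 2·arctan(0.10692) ≈ 12.2062°.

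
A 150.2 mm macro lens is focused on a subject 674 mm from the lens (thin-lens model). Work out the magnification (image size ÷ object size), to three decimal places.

0.287×

Thin lens: 1/f = 1/dₒ + 1/dᵢ → 1/dᵢ = 1/150.2 − 1/674 = 0.0051741 mm⁻¹, so dᵢ ≈ 193.2700 mm.
Magnification m = dᵢ/dₒ = 193.2700/674 ≈ 0.28675.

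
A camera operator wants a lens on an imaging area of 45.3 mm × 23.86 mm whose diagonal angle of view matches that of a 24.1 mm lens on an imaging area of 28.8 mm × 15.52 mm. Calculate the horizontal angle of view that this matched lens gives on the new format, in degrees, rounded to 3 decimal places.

Sensor diagonal = √(28.8² + 15.52²) = √1070.3104 ≈ 32.7156 mm.
Sensor diagonal = √(45.3² + 23.86²) = √2621.3896 ≈ 51.1995 mm.
Equal diagonal AOV ⇒ f₂ = f₁ · 51.1995/32.7156 = 24.1 × 1.56499 ≈ 37.7162 mm.
Horizontal AOV on the new format = 2·arctan(45.3 / (2 × 37.7162)) = 2·arctan(0.60054) ≈ 61.9728°.

61.973°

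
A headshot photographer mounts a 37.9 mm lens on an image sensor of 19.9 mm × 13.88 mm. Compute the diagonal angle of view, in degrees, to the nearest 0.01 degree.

Sensor diagonal = √(19.9² + 13.88²) = √588.6644 ≈ 24.2624 mm.
Angle of view α = 2·arctan(d/2f) with d = 24.2624 mm and f = 37.9 mm.
d/2f = 0.32008; arctan(0.32008) ≈ 17.7491°, so α ≈ 35.4981°.

35.50°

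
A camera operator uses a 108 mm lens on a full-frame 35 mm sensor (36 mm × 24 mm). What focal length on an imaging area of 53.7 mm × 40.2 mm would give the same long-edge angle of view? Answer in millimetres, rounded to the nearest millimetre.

Equal angle of view means equal width/f ratio, so f₂ = f₁ · (width₂/width₁) = 108 × 53.7/36.
f₂ = 108 × 1.49167 ≈ 161.100 mm.

161 mm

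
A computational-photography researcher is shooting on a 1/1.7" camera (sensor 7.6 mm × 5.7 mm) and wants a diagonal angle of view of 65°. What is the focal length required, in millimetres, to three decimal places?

Sensor diagonal = √(7.6² + 5.7²) = √90.2500 ≈ 9.5000 mm.
From α = 2·arctan(d/2f) we get f = d / (2·tan(α/2)).
With d = 9.5000 mm and α/2 = 32.5°, tan(α/2) ≈ 0.63707, so f ≈ 9.5000 / 1.27414 ≈ 7.4560 mm.

7.456 mm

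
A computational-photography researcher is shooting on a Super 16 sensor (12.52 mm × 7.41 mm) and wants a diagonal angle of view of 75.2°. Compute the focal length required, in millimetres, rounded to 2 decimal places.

Sensor diagonal = √(12.52² + 7.41²) = √211.6585 ≈ 14.5485 mm.
From α = 2·arctan(d/2f) we get f = d / (2·tan(α/2)).
With d = 14.5485 mm and α/2 = 37.6°, tan(α/2) ≈ 0.77010, so f ≈ 14.5485 / 1.54021 ≈ 9.4458 mm.

9.45 mm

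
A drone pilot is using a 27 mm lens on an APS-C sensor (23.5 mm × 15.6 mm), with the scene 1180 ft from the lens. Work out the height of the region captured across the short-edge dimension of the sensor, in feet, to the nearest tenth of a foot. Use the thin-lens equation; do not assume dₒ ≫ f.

dₒ: 1180 ft × 304.8 mm/ft = 359663.99 mm.
Similar triangles through the lens centre give W/dₒ = h/dᵢ; with 1/f = 1/dₒ + 1/dᵢ this gives W = h·(dₒ − f)/f.
W = 15.6 mm × (359664 − 27) / 27 = 15.6 × 13319.8885 ≈ 207790.260 mm = 207790.260/304.8 ft = 681.727 ft.

681.7 ft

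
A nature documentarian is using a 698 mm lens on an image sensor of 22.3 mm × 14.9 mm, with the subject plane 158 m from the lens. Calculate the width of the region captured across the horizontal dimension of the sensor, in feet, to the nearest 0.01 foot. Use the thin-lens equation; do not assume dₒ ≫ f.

16.49 ft

dₒ: 158 m = 158000 mm.
Similar triangles through the lens centre give W/dₒ = w/dᵢ; with 1/f = 1/dₒ + 1/dᵢ this gives W = w·(dₒ − f)/f.
W = 22.3 mm × (158000 − 698) / 698 = 22.3 × 225.3610 ≈ 5025.551 mm = 5025.551/304.8 ft = 16.488 ft.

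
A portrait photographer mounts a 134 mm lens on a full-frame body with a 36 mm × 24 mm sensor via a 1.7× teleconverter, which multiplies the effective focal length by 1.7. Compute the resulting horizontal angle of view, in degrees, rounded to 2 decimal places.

9.04°

Effective focal length f = 134 × 1.7 = 227.8 mm.
α = 2·arctan(36 / (2 × 227.8)) = 2·arctan(0.07902) ≈ 9.0359°.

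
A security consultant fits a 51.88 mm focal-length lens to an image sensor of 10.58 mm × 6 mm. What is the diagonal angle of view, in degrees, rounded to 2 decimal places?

Sensor diagonal = √(10.58² + 6²) = √147.9364 ≈ 12.1629 mm.
Angle of view α = 2·arctan(d/2f) with d = 12.1629 mm and f = 51.88 mm.
d/2f = 0.11722; arctan(0.11722) ≈ 6.6858°, so α ≈ 13.3716°.

13.37°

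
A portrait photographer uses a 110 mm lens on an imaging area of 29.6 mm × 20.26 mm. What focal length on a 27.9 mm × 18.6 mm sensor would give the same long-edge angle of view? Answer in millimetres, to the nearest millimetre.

Equal angle of view means equal width/f ratio, so f₂ = f₁ · (width₂/width₁) = 110 × 27.9/29.6.
f₂ = 110 × 0.94257 ≈ 103.682 mm.

104 mm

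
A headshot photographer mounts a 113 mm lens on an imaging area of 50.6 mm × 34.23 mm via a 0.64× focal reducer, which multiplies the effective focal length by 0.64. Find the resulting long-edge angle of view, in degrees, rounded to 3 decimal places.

38.563°

Effective focal length f = 113 × 0.64 = 72.32 mm.
α = 2·arctan(50.6 / (2 × 72.32)) = 2·arctan(0.34983) ≈ 38.5632°.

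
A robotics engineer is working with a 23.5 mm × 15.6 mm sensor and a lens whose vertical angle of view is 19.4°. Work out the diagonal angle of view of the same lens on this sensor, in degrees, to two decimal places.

From the vertical AOV: f = 15.6 / (2·tan(9.7°)) = 15.6 / 0.34187 ≈ 45.6319 mm.
Sensor diagonal = √(23.5² + 15.6²) = √795.6100 ≈ 28.2066 mm.
Diagonal AOV = 2·arctan(28.2066 / (2 × 45.6319)) = 2·arctan(0.30907) ≈ 34.3492°.

34.35°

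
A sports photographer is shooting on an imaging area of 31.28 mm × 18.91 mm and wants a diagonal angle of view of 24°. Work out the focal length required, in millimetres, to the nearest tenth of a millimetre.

Sensor diagonal = √(31.28² + 18.91²) = √1336.0265 ≈ 36.5517 mm.
From α = 2·arctan(d/2f) we get f = d / (2·tan(α/2)).
With d = 36.5517 mm and α/2 = 12°, tan(α/2) ≈ 0.21256, so f ≈ 36.5517 / 0.42511 ≈ 85.9811 mm.

86.0 mm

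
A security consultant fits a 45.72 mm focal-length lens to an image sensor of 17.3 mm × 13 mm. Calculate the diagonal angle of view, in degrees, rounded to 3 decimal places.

26.629°

Sensor diagonal = √(17.3² + 13²) = √468.2900 ≈ 21.6400 mm.
Angle of view α = 2·arctan(d/2f) with d = 21.6400 mm and f = 45.72 mm.
d/2f = 0.23666; arctan(0.23666) ≈ 13.3145°, so α ≈ 26.6291°.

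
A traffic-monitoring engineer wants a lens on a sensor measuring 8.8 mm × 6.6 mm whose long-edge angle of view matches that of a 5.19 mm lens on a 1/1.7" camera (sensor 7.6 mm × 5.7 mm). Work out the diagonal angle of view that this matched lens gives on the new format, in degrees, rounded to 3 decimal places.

84.931°

Equal long-edge AOV ⇒ f₂ = f₁ · 8.8/7.6 = 5.19 × 1.15789 ≈ 6.0095 mm.
Sensor diagonal = √(8.8² + 6.6²) = √121.0000 ≈ 11.0000 mm.
Diagonal AOV on the new format = 2·arctan(11.0000 / (2 × 6.0095)) = 2·arctan(0.91522) ≈ 84.9308°.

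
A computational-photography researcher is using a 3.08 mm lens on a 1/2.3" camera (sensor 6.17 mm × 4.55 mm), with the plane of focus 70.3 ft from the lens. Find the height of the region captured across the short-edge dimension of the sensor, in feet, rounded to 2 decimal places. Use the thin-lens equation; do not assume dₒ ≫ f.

dₒ: 70.3 ft × 304.8 mm/ft = 21427.44 mm.
Similar triangles through the lens centre give W/dₒ = h/dᵢ; with 1/f = 1/dₒ + 1/dᵢ this gives W = h·(dₒ − f)/f.
W = 4.55 mm × (21427.4 − 3.08) / 3.08 = 4.55 × 6955.9608 ≈ 31649.622 mm = 31649.622/304.8 ft = 103.837 ft.

103.84 ft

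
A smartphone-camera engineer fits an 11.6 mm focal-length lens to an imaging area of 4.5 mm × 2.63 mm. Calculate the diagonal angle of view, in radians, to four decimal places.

0.4420 rad

Sensor diagonal = √(4.5² + 2.63²) = √27.1669 ≈ 5.2122 mm.
Angle of view α = 2·arctan(d/2f) with d = 5.2122 mm and f = 11.6 mm.
d/2f = 0.22466; arctan(0.22466) ≈ 0.2210 rad, so α ≈ 0.4420 rad.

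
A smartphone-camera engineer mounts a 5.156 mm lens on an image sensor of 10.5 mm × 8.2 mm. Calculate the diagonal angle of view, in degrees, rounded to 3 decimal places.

Sensor diagonal = √(10.5² + 8.2²) = √177.4900 ≈ 13.3225 mm.
Angle of view α = 2·arctan(d/2f) with d = 13.3225 mm and f = 5.156 mm.
d/2f = 1.29195; arctan(1.29195) ≈ 52.2592°, so α ≈ 104.5183°.

104.518°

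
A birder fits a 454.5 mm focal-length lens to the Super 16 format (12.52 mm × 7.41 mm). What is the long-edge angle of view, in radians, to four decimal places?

Angle of view α = 2·arctan(w/2f) with w = 12.52 mm and f = 454.5 mm.
w/2f = 0.01377; arctan(0.01377) ≈ 0.0138 rad, so α ≈ 0.0275 rad.

0.0275 rad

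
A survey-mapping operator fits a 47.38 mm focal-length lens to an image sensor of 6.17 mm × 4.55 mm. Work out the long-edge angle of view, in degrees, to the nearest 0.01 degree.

7.45°

Angle of view α = 2·arctan(w/2f) with w = 6.17 mm and f = 47.38 mm.
w/2f = 0.06511; arctan(0.06511) ≈ 3.7254°, so α ≈ 7.4508°.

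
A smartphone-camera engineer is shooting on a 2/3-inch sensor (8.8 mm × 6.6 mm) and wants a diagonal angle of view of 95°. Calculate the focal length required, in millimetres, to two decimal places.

5.04 mm

Sensor diagonal = √(8.8² + 6.6²) = √121.0000 ≈ 11.0000 mm.
From α = 2·arctan(d/2f) we get f = d / (2·tan(α/2)).
With d = 11.0000 mm and α/2 = 47.5°, tan(α/2) ≈ 1.09131, so f ≈ 11.0000 / 2.18262 ≈ 5.0398 mm.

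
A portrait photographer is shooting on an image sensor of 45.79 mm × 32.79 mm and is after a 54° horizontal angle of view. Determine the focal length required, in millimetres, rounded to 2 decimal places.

44.93 mm

From α = 2·arctan(w/2f) we get f = w / (2·tan(α/2)).
With w = 45.79 mm and α/2 = 27°, tan(α/2) ≈ 0.50953, so f ≈ 45.79 / 1.01905 ≈ 44.9340 mm.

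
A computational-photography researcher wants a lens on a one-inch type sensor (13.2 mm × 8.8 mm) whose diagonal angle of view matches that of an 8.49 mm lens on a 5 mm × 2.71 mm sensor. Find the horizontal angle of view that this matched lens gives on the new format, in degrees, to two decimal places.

31.14°

Sensor diagonal = √(5² + 2.71²) = √32.3441 ≈ 5.6872 mm.
Sensor diagonal = √(13.2² + 8.8²) = √251.6800 ≈ 15.8644 mm.
Equal diagonal AOV ⇒ f₂ = f₁ · 15.8644/5.6872 = 8.49 × 2.78950 ≈ 23.6829 mm.
Horizontal AOV on the new format = 2·arctan(13.2 / (2 × 23.6829)) = 2·arctan(0.27868) ≈ 31.1444°.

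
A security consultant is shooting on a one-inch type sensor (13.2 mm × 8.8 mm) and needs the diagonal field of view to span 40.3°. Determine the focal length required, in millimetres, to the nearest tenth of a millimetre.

21.6 mm

Sensor diagonal = √(13.2² + 8.8²) = √251.6800 ≈ 15.8644 mm.
From α = 2·arctan(d/2f) we get f = d / (2·tan(α/2)).
With d = 15.8644 mm and α/2 = 20.15°, tan(α/2) ≈ 0.36694, so f ≈ 15.8644 / 0.73388 ≈ 21.6173 mm.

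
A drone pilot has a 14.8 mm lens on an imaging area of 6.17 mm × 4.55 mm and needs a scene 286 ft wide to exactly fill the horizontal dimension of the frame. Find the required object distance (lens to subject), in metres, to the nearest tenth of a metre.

209.1 m

W: 286 ft × 304.8 mm/ft = 87172.80 mm.
Magnification m = w/W = dᵢ/dₒ; combined with 1/f = 1/dₒ + 1/dᵢ this gives dₒ = f·(1 + W/w).
dₒ = 14.8 mm × (1 + 87172.8/6.17) = 14.8 × 14129.4923 ≈ 209116.485 mm = 209.116 m.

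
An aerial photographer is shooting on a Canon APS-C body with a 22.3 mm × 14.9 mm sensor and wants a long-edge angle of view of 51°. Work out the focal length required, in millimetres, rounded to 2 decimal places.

23.38 mm

From α = 2·arctan(w/2f) we get f = w / (2·tan(α/2)).
With w = 22.3 mm and α/2 = 25.5°, tan(α/2) ≈ 0.47698, so f ≈ 22.3 / 0.95395 ≈ 23.3765 mm.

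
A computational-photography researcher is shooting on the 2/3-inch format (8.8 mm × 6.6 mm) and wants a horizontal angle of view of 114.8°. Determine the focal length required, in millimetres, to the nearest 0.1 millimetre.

From α = 2·arctan(w/2f) we get f = w / (2·tan(α/2)).
With w = 8.8 mm and α/2 = 57.4°, tan(α/2) ≈ 1.56366, so f ≈ 8.8 / 3.12731 ≈ 2.8139 mm.

2.8 mm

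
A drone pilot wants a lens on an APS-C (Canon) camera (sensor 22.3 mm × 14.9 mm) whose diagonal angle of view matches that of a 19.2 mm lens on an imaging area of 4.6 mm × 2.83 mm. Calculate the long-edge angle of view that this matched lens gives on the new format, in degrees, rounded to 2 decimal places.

Sensor diagonal = √(4.6² + 2.83²) = √29.1689 ≈ 5.4008 mm.
Sensor diagonal = √(22.3² + 14.9²) = √719.3000 ≈ 26.8198 mm.
Equal diagonal AOV ⇒ f₂ = f₁ · 26.8198/5.4008 = 19.2 × 4.96587 ≈ 95.3446 mm.
Long-edge AOV on the new format = 2·arctan(22.3 / (2 × 95.3446)) = 2·arctan(0.11694) ≈ 13.3402°.

13.34°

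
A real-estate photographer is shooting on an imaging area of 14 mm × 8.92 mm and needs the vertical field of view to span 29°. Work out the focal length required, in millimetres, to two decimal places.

From α = 2·arctan(h/2f) we get f = h / (2·tan(α/2)).
With h = 8.92 mm and α/2 = 14.5°, tan(α/2) ≈ 0.25862, so f ≈ 8.92 / 0.51724 ≈ 17.2455 mm.

17.25 mm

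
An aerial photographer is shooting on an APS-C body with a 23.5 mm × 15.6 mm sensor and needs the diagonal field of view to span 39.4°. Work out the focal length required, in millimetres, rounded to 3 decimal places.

Sensor diagonal = √(23.5² + 15.6²) = √795.6100 ≈ 28.2066 mm.
From α = 2·arctan(d/2f) we get f = d / (2·tan(α/2)).
With d = 28.2066 mm and α/2 = 19.7°, tan(α/2) ≈ 0.35805, so f ≈ 28.2066 / 0.71610 ≈ 39.3889 mm.

39.389 mm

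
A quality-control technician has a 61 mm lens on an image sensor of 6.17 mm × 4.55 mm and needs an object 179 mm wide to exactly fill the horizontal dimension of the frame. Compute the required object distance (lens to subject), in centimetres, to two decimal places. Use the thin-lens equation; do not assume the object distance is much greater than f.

Magnification m = w/W = dᵢ/dₒ; combined with 1/f = 1/dₒ + 1/dᵢ this gives dₒ = f·(1 + W/w).
dₒ = 61 mm × (1 + 179/6.17) = 61 × 30.0113 ≈ 1830.692 mm = 183.069 cm.

183.07 cm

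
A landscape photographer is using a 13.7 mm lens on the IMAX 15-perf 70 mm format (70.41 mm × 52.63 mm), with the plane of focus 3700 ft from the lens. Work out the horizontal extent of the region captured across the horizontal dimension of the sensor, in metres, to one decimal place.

5796.0 m

dₒ: 3700 ft × 304.8 mm/ft = 1127759.96 mm.
Similar triangles through the lens centre give W/dₒ = w/dᵢ; with 1/f = 1/dₒ + 1/dᵢ this gives W = w·(dₒ − f)/f.
W = 70.41 mm × (1.12776e+06 − 13.7) / 13.7 = 70.41 × 82317.2455 ≈ 5795957.259 mm = 5795.96 m.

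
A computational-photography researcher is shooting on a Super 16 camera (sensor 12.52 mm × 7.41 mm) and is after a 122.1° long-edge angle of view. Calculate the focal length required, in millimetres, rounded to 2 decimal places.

From α = 2·arctan(w/2f) we get f = w / (2·tan(α/2)).
With w = 12.52 mm and α/2 = 61.05°, tan(α/2) ≈ 1.80777, so f ≈ 12.52 / 3.61553 ≈ 3.4628 mm.

3.46 mm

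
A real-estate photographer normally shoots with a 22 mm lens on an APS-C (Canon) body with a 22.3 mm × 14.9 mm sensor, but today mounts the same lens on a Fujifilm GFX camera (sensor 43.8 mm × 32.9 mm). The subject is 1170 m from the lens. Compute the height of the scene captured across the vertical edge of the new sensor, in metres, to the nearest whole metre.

1750 m

The focal length stays 22 mm; the relevant sensor dimension is now h = 32.9 mm. Object distance dₒ = 1170 m = 1.17e+06 mm.
Thin-lens field height W = h·(dₒ − f)/f = 32.9 × (1.17e+06 − 22)/22 ≈ 1749648.918 mm = 1749.65 m.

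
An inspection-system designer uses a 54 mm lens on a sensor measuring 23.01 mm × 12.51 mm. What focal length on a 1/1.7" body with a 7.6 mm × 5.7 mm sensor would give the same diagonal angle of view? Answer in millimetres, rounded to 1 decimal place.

Sensor diagonal = √(23.01² + 12.51²) = √685.9602 ≈ 26.1908 mm.
Sensor diagonal = √(7.6² + 5.7²) = √90.2500 ≈ 9.5000 mm.
Equal angle of view means equal diagonal/f ratio, so f₂ = f₁ · (diagonal₂/diagonal₁) = 54 × 9.5000/26.1908.
f₂ = 54 × 0.36272 ≈ 19.587 mm.

19.6 mm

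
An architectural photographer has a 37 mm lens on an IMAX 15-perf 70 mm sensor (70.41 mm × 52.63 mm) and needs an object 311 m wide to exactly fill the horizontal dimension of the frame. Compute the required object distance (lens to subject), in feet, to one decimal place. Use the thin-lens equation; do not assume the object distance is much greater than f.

536.3 ft

W: 311 m = 311000 mm.
Magnification m = w/W = dᵢ/dₒ; combined with 1/f = 1/dₒ + 1/dᵢ this gives dₒ = f·(1 + W/w).
dₒ = 37 mm × (1 + 311000/70.41) = 37 × 4417.9862 ≈ 163465.490 mm = 163465.490/304.8 ft = 536.304 ft.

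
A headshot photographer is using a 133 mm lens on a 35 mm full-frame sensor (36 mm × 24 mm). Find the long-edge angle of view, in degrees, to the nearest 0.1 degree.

15.4°

Angle of view α = 2·arctan(w/2f) with w = 36 mm and f = 133 mm.
w/2f = 0.13534; arctan(0.13534) ≈ 7.7075°, so α ≈ 15.4150°.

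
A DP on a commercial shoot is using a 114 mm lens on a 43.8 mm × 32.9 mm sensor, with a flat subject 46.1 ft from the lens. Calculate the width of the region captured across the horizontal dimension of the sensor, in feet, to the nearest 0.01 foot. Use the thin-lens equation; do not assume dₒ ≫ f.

17.57 ft

dₒ: 46.1 ft × 304.8 mm/ft = 14051.28 mm.
Similar triangles through the lens centre give W/dₒ = w/dᵢ; with 1/f = 1/dₒ + 1/dᵢ this gives W = w·(dₒ − f)/f.
W = 43.8 mm × (14051.3 − 114) / 114 = 43.8 × 122.2568 ≈ 5354.850 mm = 5354.850/304.8 ft = 17.5684 ft.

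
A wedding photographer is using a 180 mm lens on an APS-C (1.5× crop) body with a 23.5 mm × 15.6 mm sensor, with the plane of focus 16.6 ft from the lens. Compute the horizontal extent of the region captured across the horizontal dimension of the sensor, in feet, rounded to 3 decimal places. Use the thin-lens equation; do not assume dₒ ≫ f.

dₒ: 16.6 ft × 304.8 mm/ft = 5059.68 mm.
Similar triangles through the lens centre give W/dₒ = w/dᵢ; with 1/f = 1/dₒ + 1/dᵢ this gives W = w·(dₒ − f)/f.
W = 23.5 mm × (5059.68 − 180) / 180 = 23.5 × 27.1093 ≈ 637.069 mm = 637.069/304.8 ft = 2.09012 ft.

2.090 ft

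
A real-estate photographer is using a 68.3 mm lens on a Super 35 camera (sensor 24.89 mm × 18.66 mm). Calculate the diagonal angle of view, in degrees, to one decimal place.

Sensor diagonal = √(24.89² + 18.66²) = √967.7077 ≈ 31.1080 mm.
Angle of view α = 2·arctan(d/2f) with d = 31.1080 mm and f = 68.3 mm.
d/2f = 0.22773; arctan(0.22773) ≈ 12.8292°, so α ≈ 25.6584°.

25.7°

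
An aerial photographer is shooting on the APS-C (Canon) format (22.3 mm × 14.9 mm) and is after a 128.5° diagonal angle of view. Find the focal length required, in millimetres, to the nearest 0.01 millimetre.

Sensor diagonal = √(22.3² + 14.9²) = √719.3000 ≈ 26.8198 mm.
From α = 2·arctan(d/2f) we get f = d / (2·tan(α/2)).
With d = 26.8198 mm and α/2 = 64.25°, tan(α/2) ≈ 2.07321, so f ≈ 26.8198 / 4.14643 ≈ 6.4682 mm.

6.47 mm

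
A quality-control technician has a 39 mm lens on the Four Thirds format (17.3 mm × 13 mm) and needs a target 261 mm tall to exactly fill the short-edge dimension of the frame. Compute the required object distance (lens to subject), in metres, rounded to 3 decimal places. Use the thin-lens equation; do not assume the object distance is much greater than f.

Magnification m = h/W = dᵢ/dₒ; combined with 1/f = 1/dₒ + 1/dᵢ this gives dₒ = f·(1 + W/h).
dₒ = 39 mm × (1 + 261/13) = 39 × 21.0769 ≈ 822.000 mm = 0.822 m.

0.822 m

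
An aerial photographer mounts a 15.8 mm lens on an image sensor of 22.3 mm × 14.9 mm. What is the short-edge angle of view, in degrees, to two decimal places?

Angle of view α = 2·arctan(h/2f) with h = 14.9 mm and f = 15.8 mm.
h/2f = 0.47152; arctan(0.47152) ≈ 25.2448°, so α ≈ 50.4895°.

50.49°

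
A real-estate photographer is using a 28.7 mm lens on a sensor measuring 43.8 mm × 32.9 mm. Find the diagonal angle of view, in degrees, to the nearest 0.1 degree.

87.3°

Sensor diagonal = √(43.8² + 32.9²) = √3000.8500 ≈ 54.7800 mm.
Angle of view α = 2·arctan(d/2f) with d = 54.7800 mm and f = 28.7 mm.
d/2f = 0.95436; arctan(0.95436) ≈ 43.6621°, so α ≈ 87.3242°.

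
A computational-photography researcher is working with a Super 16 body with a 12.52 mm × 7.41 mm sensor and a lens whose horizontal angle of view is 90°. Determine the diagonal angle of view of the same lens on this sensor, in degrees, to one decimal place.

98.6°

From the horizontal AOV: f = 12.52 / (2·tan(45°)) = 12.52 / 2.00000 ≈ 6.2600 mm.
Sensor diagonal = √(12.52² + 7.41²) = √211.6585 ≈ 14.5485 mm.
Diagonal AOV = 2·arctan(14.5485 / (2 × 6.2600)) = 2·arctan(1.16202) ≈ 98.5714°.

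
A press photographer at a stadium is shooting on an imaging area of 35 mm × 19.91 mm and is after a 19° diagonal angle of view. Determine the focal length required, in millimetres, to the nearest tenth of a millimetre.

120.3 mm

Sensor diagonal = √(35² + 19.91²) = √1621.4081 ≈ 40.2667 mm.
From α = 2·arctan(d/2f) we get f = d / (2·tan(α/2)).
With d = 40.2667 mm and α/2 = 9.5°, tan(α/2) ≈ 0.16734, so f ≈ 40.2667 / 0.33469 ≈ 120.3122 mm.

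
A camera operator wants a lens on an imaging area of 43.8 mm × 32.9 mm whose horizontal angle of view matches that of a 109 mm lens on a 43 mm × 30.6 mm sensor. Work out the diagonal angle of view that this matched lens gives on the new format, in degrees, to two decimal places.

Equal horizontal AOV ⇒ f₂ = f₁ · 43.8/43 = 109 × 1.01860 ≈ 111.0279 mm.
Sensor diagonal = √(43.8² + 32.9²) = √3000.8500 ≈ 54.7800 mm.
Diagonal AOV on the new format = 2·arctan(54.7800 / (2 × 111.0279)) = 2·arctan(0.24669) ≈ 27.7157°.

27.72°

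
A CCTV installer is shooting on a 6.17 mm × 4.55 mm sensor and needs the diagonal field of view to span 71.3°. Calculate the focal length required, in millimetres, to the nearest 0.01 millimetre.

5.34 mm

Sensor diagonal = √(6.17² + 4.55²) = √58.7714 ≈ 7.6663 mm.
From α = 2·arctan(d/2f) we get f = d / (2·tan(α/2)).
With d = 7.6663 mm and α/2 = 35.65°, tan(α/2) ≈ 0.71725, so f ≈ 7.6663 / 1.43450 ≈ 5.3442 mm.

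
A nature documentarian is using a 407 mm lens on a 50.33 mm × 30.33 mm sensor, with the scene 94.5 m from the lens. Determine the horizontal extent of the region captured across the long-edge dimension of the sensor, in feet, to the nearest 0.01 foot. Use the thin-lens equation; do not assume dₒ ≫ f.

dₒ: 94.5 m = 94500 mm.
Similar triangles through the lens centre give W/dₒ = w/dᵢ; with 1/f = 1/dₒ + 1/dᵢ this gives W = w·(dₒ − f)/f.
W = 50.33 mm × (94500 − 407) / 407 = 50.33 × 231.1867 ≈ 11635.628 mm = 11635.628/304.8 ft = 38.1746 ft.

38.17 ft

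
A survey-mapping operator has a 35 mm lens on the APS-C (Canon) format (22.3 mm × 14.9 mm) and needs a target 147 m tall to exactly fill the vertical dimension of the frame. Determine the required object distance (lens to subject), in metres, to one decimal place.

345.3 m

W: 147 m = 147000 mm.
Magnification m = h/W = dᵢ/dₒ; combined with 1/f = 1/dₒ + 1/dᵢ this gives dₒ = f·(1 + W/h).
dₒ = 35 mm × (1 + 147000/14.9) = 35 × 9866.7718 ≈ 345337.013 mm = 345.337 m.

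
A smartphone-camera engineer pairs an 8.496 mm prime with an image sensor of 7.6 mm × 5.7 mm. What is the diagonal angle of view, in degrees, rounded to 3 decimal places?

58.418°

Sensor diagonal = √(7.6² + 5.7²) = √90.2500 ≈ 9.5000 mm.
Angle of view α = 2·arctan(d/2f) with d = 9.5000 mm and f = 8.496 mm.
d/2f = 0.55909; arctan(0.55909) ≈ 29.2090°, so α ≈ 58.4179°.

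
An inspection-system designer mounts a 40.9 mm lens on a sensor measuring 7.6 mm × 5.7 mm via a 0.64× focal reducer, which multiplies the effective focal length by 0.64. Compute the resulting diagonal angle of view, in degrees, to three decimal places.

Effective focal length f = 40.9 × 0.64 = 26.176 mm.
Sensor diagonal = √(7.6² + 5.7²) = √90.2500 ≈ 9.5000 mm.
α = 2·arctan(9.500 / (2 × 26.176)) = 2·arctan(0.18146) ≈ 20.5704°.

20.570°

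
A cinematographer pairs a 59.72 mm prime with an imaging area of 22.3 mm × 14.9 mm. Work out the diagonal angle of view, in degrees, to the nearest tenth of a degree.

25.3°

Sensor diagonal = √(22.3² + 14.9²) = √719.3000 ≈ 26.8198 mm.
Angle of view α = 2·arctan(d/2f) with d = 26.8198 mm and f = 59.72 mm.
d/2f = 0.22455; arctan(0.22455) ≈ 12.6556°, so α ≈ 25.3112°.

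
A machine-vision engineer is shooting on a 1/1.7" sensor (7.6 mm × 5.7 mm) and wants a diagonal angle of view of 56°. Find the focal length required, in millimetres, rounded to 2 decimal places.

Sensor diagonal = √(7.6² + 5.7²) = √90.2500 ≈ 9.5000 mm.
From α = 2·arctan(d/2f) we get f = d / (2·tan(α/2)).
With d = 9.5000 mm and α/2 = 28°, tan(α/2) ≈ 0.53171, so f ≈ 9.5000 / 1.06342 ≈ 8.9335 mm.

8.93 mm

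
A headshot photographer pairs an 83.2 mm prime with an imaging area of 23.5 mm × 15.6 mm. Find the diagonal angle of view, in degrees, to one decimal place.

Sensor diagonal = √(23.5² + 15.6²) = √795.6100 ≈ 28.2066 mm.
Angle of view α = 2·arctan(d/2f) with d = 28.2066 mm and f = 83.2 mm.
d/2f = 0.16951; arctan(0.16951) ≈ 9.6208°, so α ≈ 19.2416°.

19.2°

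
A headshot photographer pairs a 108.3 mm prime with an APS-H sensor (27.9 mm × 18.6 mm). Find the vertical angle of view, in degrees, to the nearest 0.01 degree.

9.82°

Angle of view α = 2·arctan(h/2f) with h = 18.6 mm and f = 108.3 mm.
h/2f = 0.08587; arctan(0.08587) ≈ 4.9081°, so α ≈ 9.8162°.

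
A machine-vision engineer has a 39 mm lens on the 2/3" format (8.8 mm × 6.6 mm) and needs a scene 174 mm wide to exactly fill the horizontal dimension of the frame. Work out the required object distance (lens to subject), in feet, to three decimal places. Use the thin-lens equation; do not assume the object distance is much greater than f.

2.658 ft

Magnification m = w/W = dᵢ/dₒ; combined with 1/f = 1/dₒ + 1/dᵢ this gives dₒ = f·(1 + W/w).
dₒ = 39 mm × (1 + 174/8.8) = 39 × 20.7727 ≈ 810.136 mm = 810.136/304.8 ft = 2.65793 ft.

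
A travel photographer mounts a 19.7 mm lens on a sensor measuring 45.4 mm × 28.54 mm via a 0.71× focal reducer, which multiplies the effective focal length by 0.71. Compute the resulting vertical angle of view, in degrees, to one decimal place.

91.1°

Effective focal length f = 19.7 × 0.71 = 13.987 mm.
α = 2·arctan(28.54 / (2 × 13.987)) = 2·arctan(1.02023) ≈ 91.1476°.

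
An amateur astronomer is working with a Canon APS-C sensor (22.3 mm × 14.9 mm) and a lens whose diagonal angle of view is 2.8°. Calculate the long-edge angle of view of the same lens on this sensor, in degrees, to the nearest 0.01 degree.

2.33°

Sensor diagonal = √(22.3² + 14.9²) = √719.3000 ≈ 26.8198 mm.
From the diagonal AOV: f = 26.8198 / (2·tan(1.4°)) = 26.8198 / 0.04888 ≈ 548.6978 mm.
Long-edge AOV = 2·arctan(22.3 / (2 × 548.6978)) = 2·arctan(0.02032) ≈ 2.3283°.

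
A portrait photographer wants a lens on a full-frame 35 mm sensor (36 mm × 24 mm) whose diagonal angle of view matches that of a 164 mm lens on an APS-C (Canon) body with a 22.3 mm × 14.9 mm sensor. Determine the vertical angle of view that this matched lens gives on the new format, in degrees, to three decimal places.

5.194°

Sensor diagonal = √(22.3² + 14.9²) = √719.3000 ≈ 26.8198 mm.
Sensor diagonal = √(36² + 24²) = √1872.0000 ≈ 43.2666 mm.
Equal diagonal AOV ⇒ f₂ = f₁ · 43.2666/26.8198 = 164 × 1.61324 ≈ 264.5707 mm.
Vertical AOV on the new format = 2·arctan(24 / (2 × 264.5707)) = 2·arctan(0.04536) ≈ 5.1939°.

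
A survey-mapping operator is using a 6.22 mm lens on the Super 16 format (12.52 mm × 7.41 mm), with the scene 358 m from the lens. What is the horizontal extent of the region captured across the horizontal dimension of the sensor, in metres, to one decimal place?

dₒ: 358 m = 358000 mm.
Similar triangles through the lens centre give W/dₒ = w/dᵢ; with 1/f = 1/dₒ + 1/dᵢ this gives W = w·(dₒ − f)/f.
W = 12.52 mm × (358000 − 6.22) / 6.22 = 12.52 × 57555.2701 ≈ 720591.982 mm = 720.592 m.

720.6 m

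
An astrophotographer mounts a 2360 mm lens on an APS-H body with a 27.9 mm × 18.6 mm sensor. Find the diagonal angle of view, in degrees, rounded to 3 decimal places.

0.814°

Sensor diagonal = √(27.9² + 18.6²) = √1124.3700 ≈ 33.5316 mm.
Angle of view α = 2·arctan(d/2f) with d = 33.5316 mm and f = 2360 mm.
d/2f = 0.00710; arctan(0.00710) ≈ 0.4070°, so α ≈ 0.8141°.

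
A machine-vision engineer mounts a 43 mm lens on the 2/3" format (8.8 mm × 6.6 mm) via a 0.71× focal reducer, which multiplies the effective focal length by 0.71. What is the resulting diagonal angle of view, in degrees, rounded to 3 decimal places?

Effective focal length f = 43 × 0.71 = 30.53 mm.
Sensor diagonal = √(8.8² + 6.6²) = √121.0000 ≈ 11.0000 mm.
α = 2·arctan(11.000 / (2 × 30.53)) = 2·arctan(0.18015) ≈ 20.4247°.

20.425°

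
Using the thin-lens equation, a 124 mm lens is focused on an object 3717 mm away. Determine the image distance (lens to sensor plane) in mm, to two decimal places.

1/dᵢ = 1/f − 1/dₒ = 1/124 − 1/3717 = 0.0077955 mm⁻¹.
dᵢ = 1/0.0077955 ≈ 128.2794 mm.

128.28 mm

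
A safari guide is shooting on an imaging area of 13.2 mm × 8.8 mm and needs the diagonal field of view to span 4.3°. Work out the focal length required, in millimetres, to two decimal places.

Sensor diagonal = √(13.2² + 8.8²) = √251.6800 ≈ 15.8644 mm.
From α = 2·arctan(d/2f) we get f = d / (2·tan(α/2)).
With d = 15.8644 mm and α/2 = 2.15°, tan(α/2) ≈ 0.03754, so f ≈ 15.8644 / 0.07508 ≈ 211.2879 mm.

211.29 mm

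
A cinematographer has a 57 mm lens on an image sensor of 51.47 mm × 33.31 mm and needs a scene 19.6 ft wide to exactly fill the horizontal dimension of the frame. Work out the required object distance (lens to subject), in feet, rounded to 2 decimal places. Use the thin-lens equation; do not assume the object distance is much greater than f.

W: 19.6 ft × 304.8 mm/ft = 5974.08 mm.
Magnification m = w/W = dᵢ/dₒ; combined with 1/f = 1/dₒ + 1/dᵢ this gives dₒ = f·(1 + W/w).
dₒ = 57 mm × (1 + 5974.08/51.47) = 57 × 117.0692 ≈ 6672.942 mm = 6672.942/304.8 ft = 21.8929 ft.

21.89 ft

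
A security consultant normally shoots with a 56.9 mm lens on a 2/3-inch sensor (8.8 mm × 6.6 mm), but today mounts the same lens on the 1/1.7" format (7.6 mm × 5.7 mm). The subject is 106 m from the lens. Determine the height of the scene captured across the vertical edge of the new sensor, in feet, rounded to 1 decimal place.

The focal length stays 56.9 mm; the relevant sensor dimension is now h = 5.7 mm. Object distance dₒ = 106 m = 106000 mm.
Thin-lens field height W = h·(dₒ − f)/f = 5.7 × (106000 − 56.9)/56.9 ≈ 10612.929 mm = 10612.929/304.8 ft = 34.8193 ft.

34.8 ft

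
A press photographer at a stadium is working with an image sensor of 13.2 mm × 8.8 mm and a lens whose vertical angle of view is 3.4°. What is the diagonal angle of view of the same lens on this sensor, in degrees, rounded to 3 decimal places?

6.125°

From the vertical AOV: f = 8.8 / (2·tan(1.7°)) = 8.8 / 0.05936 ≈ 148.2514 mm.
Sensor diagonal = √(13.2² + 8.8²) = √251.6800 ≈ 15.8644 mm.
Diagonal AOV = 2·arctan(15.8644 / (2 × 148.2514)) = 2·arctan(0.05351) ≈ 6.1254°.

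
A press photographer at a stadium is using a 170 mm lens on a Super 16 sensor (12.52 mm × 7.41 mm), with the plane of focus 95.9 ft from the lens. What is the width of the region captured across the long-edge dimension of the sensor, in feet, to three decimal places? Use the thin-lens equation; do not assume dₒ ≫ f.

7.022 ft

dₒ: 95.9 ft × 304.8 mm/ft = 29230.32 mm.
Similar triangles through the lens centre give W/dₒ = w/dᵢ; with 1/f = 1/dₒ + 1/dᵢ this gives W = w·(dₒ − f)/f.
W = 12.52 mm × (29230.3 − 170) / 170 = 12.52 × 170.9431 ≈ 2140.207 mm = 2140.207/304.8 ft = 7.02168 ft.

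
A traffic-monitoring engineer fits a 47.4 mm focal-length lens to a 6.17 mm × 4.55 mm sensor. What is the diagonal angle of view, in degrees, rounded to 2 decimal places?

Sensor diagonal = √(6.17² + 4.55²) = √58.7714 ≈ 7.6663 mm.
Angle of view α = 2·arctan(d/2f) with d = 7.6663 mm and f = 47.4 mm.
d/2f = 0.08087; arctan(0.08087) ≈ 4.6233°, so α ≈ 9.2466°.

9.25°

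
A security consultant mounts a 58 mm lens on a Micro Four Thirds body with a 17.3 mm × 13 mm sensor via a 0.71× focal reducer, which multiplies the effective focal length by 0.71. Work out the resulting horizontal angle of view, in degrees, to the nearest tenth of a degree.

Effective focal length f = 58 × 0.71 = 41.18 mm.
α = 2·arctan(17.3 / (2 × 41.18)) = 2·arctan(0.21005) ≈ 23.7254°.

23.7°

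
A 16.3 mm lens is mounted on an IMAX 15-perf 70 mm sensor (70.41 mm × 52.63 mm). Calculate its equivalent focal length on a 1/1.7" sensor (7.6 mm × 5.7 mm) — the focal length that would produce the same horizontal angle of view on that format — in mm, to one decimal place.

Equal angle of view means equal width/f ratio, so f₂ = f₁ · (width₂/width₁) = 16.3 × 7.6/70.41.
f₂ = 16.3 × 0.10794 ≈ 1.759 mm.

1.8 mm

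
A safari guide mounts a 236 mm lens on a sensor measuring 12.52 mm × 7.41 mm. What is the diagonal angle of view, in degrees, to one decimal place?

Sensor diagonal = √(12.52² + 7.41²) = √211.6585 ≈ 14.5485 mm.
Angle of view α = 2·arctan(d/2f) with d = 14.5485 mm and f = 236 mm.
d/2f = 0.03082; arctan(0.03082) ≈ 1.7655°, so α ≈ 3.5309°.

3.5°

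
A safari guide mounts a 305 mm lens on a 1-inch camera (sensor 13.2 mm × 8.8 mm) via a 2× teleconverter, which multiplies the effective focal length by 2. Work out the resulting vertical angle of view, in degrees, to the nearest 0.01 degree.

0.83°

Effective focal length f = 305 × 2 = 610 mm.
α = 2·arctan(8.8 / (2 × 610)) = 2·arctan(0.00721) ≈ 0.8265°.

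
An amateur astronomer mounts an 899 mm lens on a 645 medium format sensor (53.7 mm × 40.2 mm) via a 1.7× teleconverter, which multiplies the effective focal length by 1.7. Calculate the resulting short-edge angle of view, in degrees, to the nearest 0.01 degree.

Effective focal length f = 899 × 1.7 = 1528.3 mm.
α = 2·arctan(40.2 / (2 × 1528.3)) = 2·arctan(0.01315) ≈ 1.5070°.

1.51°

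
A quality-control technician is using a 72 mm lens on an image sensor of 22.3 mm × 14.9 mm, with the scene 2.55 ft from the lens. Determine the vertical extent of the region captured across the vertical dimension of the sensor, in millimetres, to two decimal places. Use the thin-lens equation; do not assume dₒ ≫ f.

dₒ: 2.55 ft × 304.8 mm/ft = 777.24 mm.
Similar triangles through the lens centre give W/dₒ = h/dᵢ; with 1/f = 1/dₒ + 1/dᵢ this gives W = h·(dₒ − f)/f.
W = 14.9 mm × (777.24 − 72) / 72 = 14.9 × 9.7950 ≈ 145.945 mm.

145.95 mm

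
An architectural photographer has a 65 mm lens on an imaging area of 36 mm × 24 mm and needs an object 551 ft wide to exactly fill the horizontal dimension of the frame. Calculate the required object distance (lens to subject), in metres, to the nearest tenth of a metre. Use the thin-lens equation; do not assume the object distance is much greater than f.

303.3 m

W: 551 ft × 304.8 mm/ft = 167944.79 mm.
Magnification m = w/W = dᵢ/dₒ; combined with 1/f = 1/dₒ + 1/dᵢ this gives dₒ = f·(1 + W/w).
dₒ = 65 mm × (1 + 167945/36) = 65 × 4666.1332 ≈ 303298.657 mm = 303.299 m.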